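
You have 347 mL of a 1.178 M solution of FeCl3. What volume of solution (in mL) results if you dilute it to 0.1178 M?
Using M₁V₁ = M₂V₂:
1.178 × 347 = 0.1178 × V₂
V₂ = (1.178 × 347) / 0.1178 = 3470 mL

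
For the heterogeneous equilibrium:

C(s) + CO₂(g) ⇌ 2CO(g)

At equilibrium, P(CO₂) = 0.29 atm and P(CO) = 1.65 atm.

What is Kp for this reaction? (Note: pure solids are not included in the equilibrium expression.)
K_p = 9.388

Solid C is excluded.
Kp = P(CO)²/P(CO₂) = (1.65)²/0.29 = 2.722/0.29 = 9.388.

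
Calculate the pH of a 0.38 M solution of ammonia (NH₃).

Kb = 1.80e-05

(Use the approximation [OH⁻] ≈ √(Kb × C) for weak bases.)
pH = 11.42

[OH⁻] = √(Kb × C) = √(1.80e-05 × 0.38) = 2.6153e-03. pOH = 2.58, pH = 14 - pOH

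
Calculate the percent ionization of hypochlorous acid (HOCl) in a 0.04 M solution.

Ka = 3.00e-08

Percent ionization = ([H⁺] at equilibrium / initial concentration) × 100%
Percent ionization = 0.0866%

Let x = [H⁺]. Ka = x²/(C - x) ⇒ x² + (3.00e-08)x - (3.00e-08)(0.04) = 0. x = 3.4626e-05. Percent = (3.4626e-05/0.04) × 100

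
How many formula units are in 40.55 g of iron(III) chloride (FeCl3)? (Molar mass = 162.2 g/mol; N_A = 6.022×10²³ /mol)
Moles = 40.55 g ÷ 162.2 g/mol = 0.25 mol
Formula units = 0.25 mol × 6.022×10²³ /mol = 1.506e+23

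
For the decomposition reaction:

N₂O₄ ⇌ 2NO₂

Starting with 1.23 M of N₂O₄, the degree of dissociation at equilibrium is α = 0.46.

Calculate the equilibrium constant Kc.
K_c = 1.9279

x = α·[A]₀ = 0.46 × 1.23 = 0.5658 M dissociated.
At eq: [N₂O₄] = 1.23 − 0.5658 = 0.6642 M; [NO₂] = 2x = 1.132 M.
Kc = [NO₂]²/[N₂O₄] = (1.132)²/0.6642 = 1.928.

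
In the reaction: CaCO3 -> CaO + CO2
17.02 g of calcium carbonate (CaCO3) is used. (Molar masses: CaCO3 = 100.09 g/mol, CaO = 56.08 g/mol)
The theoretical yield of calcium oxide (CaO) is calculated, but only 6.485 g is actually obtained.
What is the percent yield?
Moles of CaCO3 = 17.02 g ÷ 100.09 g/mol = 0.170047 mol
Mole ratio: 1 mol CaO / 1 mol CaCO3
Moles of CaO = 0.170047 × (1/1) = 0.170047 mol
Theoretical yield = 0.170047 mol × 56.08 g/mol = 9.5362 g
Actual yield = 6.485 g
Percent yield = (6.485 / 9.5362) × 100% = 68.0%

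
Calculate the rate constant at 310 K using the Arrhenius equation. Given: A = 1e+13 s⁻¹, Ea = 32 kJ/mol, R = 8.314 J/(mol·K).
4.05e+07 s⁻¹

k = A·exp(-Ea/(R·T)) = 1e+13·exp(-32000/(8.314·310)) = 1e+13·exp(-12.4159) = 1e+13·4.0536e-06 = 4.05e+07 s⁻¹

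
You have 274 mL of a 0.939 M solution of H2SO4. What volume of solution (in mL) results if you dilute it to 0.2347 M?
Using M₁V₁ = M₂V₂:
0.939 × 274 = 0.2347 × V₂
V₂ = (0.939 × 274) / 0.2347 = 1096 mL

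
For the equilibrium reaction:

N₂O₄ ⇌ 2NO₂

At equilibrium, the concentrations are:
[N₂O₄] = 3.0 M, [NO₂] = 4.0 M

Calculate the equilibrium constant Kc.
K_c = 5.3333

Kc = ([NO₂]^2) / ([N₂O₄])
   = ((4.0)^2) / ((3.0))
   = 16 / 3 = 5.3333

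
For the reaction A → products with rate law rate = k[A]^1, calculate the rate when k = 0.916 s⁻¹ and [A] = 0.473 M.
0.4333 M/s

rate = k·[A]^1 = 0.916·(0.473)^1 = 0.916·0.473 = 0.4333 M/s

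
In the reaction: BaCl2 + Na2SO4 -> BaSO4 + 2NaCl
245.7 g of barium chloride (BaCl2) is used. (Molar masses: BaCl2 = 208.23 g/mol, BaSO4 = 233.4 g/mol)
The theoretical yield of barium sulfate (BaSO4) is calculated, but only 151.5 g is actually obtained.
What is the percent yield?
Moles of BaCl2 = 245.7 g ÷ 208.23 g/mol = 1.17995 mol
Mole ratio: 1 mol BaSO4 / 1 mol BaCl2
Moles of BaSO4 = 1.17995 × (1/1) = 1.17995 mol
Theoretical yield = 1.17995 mol × 233.4 g/mol = 275.4 g
Actual yield = 151.5 g
Percent yield = (151.5 / 275.4) × 100% = 55.0%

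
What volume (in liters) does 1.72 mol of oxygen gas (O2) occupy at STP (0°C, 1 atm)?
At STP, 1 mol of gas occupies 22.4 L
Volume = 1.72 mol × 22.4 L/mol = 38.53 L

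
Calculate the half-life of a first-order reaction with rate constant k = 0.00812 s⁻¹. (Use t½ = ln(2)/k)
85.36 s

t½ = ln(2)/k = 0.6931/0.00812 = 85.36 s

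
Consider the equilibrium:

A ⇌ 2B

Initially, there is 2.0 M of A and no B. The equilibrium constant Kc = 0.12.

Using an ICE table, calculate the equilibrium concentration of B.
[B] = 0.461 M

ICE: [A] = 2.0 − x, [B] = 2x.
Kc = (2x)²/(2.0 − x) = 0.12 ⇒ 4x² + 0.12x − 0.24 = 0.
x = (−0.12 + √(0.12² + 4·4·0.24))/(2·4) = (−0.12 + √3.8544)/8 = 0.23041.
[B] = 2x = 0.461 M.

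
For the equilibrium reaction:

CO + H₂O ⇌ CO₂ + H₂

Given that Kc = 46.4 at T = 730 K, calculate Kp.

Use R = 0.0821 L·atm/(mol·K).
K_p = 46.4000

Δn = (moles gaseous products) − (moles gaseous reactants) = 0
T = 730 K; RT = 0.0821 × 730 = 59.933
Kp = Kc·(RT)^Δn = 46.4 × (59.933)^0 = 46.4 × 1 = 46.4000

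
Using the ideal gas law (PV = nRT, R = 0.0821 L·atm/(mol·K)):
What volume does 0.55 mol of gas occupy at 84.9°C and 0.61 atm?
T = 84.9°C + 273.15 = 358.05 K
V = nRT/P = (0.55 × 0.0821 × 358.05) / 0.61
V = 26.50 L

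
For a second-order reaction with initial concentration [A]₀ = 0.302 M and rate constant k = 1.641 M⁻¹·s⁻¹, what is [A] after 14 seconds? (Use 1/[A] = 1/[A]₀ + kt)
0.0380 M

1/[A] = 1/[A]₀ + k·t = 1/0.302 + (1.641)·(14) = 3.3113 + 22.9740 = 26.2853
[A] = 1/26.2853 = 0.0380 M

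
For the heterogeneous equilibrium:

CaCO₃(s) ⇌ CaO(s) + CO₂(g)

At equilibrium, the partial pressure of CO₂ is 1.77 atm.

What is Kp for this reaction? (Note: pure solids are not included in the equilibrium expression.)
K_p = 1.77

Solids (CaCO₃, CaO) have activity 1 and are excluded.
Kp = P(CO₂) = 1.77.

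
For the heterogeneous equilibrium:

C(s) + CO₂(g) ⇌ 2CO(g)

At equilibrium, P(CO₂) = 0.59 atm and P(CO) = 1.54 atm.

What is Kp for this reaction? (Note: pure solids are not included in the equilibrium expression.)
K_p = 4.020

Solid C is excluded.
Kp = P(CO)²/P(CO₂) = (1.54)²/0.59 = 2.372/0.59 = 4.020.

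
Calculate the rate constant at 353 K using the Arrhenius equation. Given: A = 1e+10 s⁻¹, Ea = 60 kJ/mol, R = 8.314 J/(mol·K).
1.32e+01 s⁻¹

k = A·exp(-Ea/(R·T)) = 1e+10·exp(-60000/(8.314·353)) = 1e+10·exp(-20.4440) = 1e+10·1.3221e-09 = 1.32e+01 s⁻¹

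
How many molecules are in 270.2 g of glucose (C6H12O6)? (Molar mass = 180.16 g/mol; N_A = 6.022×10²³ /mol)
Moles = 270.2 g ÷ 180.16 g/mol = 1.49978 mol
Molecules = 1.49978 mol × 6.022×10²³ /mol = 9.032e+23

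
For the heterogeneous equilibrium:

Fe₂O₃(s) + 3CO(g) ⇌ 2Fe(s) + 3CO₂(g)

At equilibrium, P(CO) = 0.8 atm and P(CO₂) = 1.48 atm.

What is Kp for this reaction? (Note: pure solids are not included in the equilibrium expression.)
K_p = 6.332

Solids (Fe₂O₃, Fe) are excluded.
Kp = P(CO₂)³/P(CO)³ = (1.48)³/(0.8)³ = 3.242/0.512 = 6.332.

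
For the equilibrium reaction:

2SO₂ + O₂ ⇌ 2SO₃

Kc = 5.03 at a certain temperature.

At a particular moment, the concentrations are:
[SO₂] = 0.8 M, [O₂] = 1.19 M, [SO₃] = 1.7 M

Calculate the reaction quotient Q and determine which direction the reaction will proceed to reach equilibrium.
Q = 3.795, Q < K, reaction proceeds forward (toward products)

Q = ([SO₃]^2) / ([SO₂]^2 × [O₂])
  = ((1.7)^2) / ((0.8)^2·(1.19)) = 2.89/0.7616 = 3.795
Since Q = 3.795 < Kc = 5.03, the reaction proceeds forward (toward products) to reach equilibrium.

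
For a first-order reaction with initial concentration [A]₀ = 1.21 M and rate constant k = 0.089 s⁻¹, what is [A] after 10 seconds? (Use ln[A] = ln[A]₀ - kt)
0.4969 M

ln[A] = ln[A]₀ - k·t = ln(1.21) - (0.089)·(10) = 0.1906 - 0.8900 = -0.6994
[A] = e^(-0.6994) = 0.4969 M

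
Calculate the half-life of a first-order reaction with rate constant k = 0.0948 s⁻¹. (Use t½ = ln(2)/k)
7.31 s

t½ = ln(2)/k = 0.6931/0.0948 = 7.31 s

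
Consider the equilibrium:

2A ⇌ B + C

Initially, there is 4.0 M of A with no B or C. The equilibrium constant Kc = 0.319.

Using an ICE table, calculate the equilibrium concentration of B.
[B] = 1.061 M

ICE: [A] = 4.0 − 2x, [B] = [C] = x.
Kc = x²/(4.0 − 2x)² = 0.319 ⇒ √Kc = x/(4.0 − 2x).
x = √0.319·4.0/(1 + 2√0.319) = 0.5648·4.0/2.1296 = 1.0609.
[B] = x = 1.061 M.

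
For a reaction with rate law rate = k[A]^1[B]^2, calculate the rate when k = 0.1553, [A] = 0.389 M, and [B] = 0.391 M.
0.009236 M/s

rate = k·[A]^1·[B]^2 = 0.1553·(0.389)^1·(0.391)^2 = 0.1553·0.389·0.152881 = 0.009236 M/s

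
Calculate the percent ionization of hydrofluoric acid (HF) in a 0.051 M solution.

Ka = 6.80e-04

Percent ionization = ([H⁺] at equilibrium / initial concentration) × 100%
Percent ionization = 10.9%

Let x = [H⁺]. Ka = x²/(C - x) ⇒ x² + (6.80e-04)x - (6.80e-04)(0.051) = 0. x = 5.5588e-03. Percent = (5.5588e-03/0.051) × 100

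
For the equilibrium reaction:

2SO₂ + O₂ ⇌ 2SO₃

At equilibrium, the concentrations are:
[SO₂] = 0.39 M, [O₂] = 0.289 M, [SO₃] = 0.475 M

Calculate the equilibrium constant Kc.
K_c = 5.1329

Kc = ([SO₃]^2) / ([SO₂]^2 × [O₂])
   = ((0.475)^2) / ((0.39)^2·(0.289))
   = 0.22562 / 0.043957 = 5.1329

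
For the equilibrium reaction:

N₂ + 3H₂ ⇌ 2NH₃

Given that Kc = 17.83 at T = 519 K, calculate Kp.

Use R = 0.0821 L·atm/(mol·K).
K_p = 0.0098

Δn = (moles gaseous products) − (moles gaseous reactants) = -2
T = 519 K; RT = 0.0821 × 519 = 42.6099
Kp = Kc·(RT)^Δn = 17.83 × (42.6099)^-2 = 17.83 × 0.000550781 = 0.0098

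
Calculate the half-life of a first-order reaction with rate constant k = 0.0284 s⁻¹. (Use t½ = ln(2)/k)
24.41 s

t½ = ln(2)/k = 0.6931/0.0284 = 24.41 s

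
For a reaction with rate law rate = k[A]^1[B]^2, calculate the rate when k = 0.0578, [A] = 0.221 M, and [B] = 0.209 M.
0.000558 M/s

rate = k·[A]^1·[B]^2 = 0.0578·(0.221)^1·(0.209)^2 = 0.0578·0.221·0.043681 = 0.000558 M/s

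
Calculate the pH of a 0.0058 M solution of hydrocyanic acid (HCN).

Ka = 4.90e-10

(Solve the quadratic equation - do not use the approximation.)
pH = 5.77

x² + Ka×x - Ka×C = 0. Using quadratic formula: [H⁺] = 1.6856e-06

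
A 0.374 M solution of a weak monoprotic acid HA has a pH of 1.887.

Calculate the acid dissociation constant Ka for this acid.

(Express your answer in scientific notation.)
K_a = 4.66e-04

[H⁺] = 10^(−pH) = 10^(−1.887) = 1.297e-02 M. For HA ⇌ H⁺ + A⁻, Ka = x²/(C − x) = (1.297e-02)²/(0.374 − 1.297e-02) = 4.66e-04.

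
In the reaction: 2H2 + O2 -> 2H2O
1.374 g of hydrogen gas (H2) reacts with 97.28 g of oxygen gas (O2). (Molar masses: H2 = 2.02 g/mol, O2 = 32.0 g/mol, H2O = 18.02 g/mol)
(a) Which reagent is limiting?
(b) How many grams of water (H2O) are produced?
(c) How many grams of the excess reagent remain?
(a) H2, (b) 12.26 g, (c) 86.4 g

Moles of H2 = 1.374 g ÷ 2.02 g/mol = 0.680198 mol
Moles of O2 = 97.28 g ÷ 32.0 g/mol = 3.04 mol
Moles ÷ coefficient: H2: 0.680198/2 = 0.3401, O2: 3.04/1 = 3.04
(a) H2 has the smaller value, so H2 is the limiting reagent.
(b) Moles of H2O = 0.680198 mol H2 × (2/2) = 0.680198 mol; mass = 0.680198 mol × 18.02 g/mol = 12.26 g
(c) O2 consumed = 0.680198 × (1/2) = 0.340099 mol; remaining = 3.04 − 0.340099 = 2.6999 mol; mass = 2.6999 mol × 32.0 g/mol = 86.4 g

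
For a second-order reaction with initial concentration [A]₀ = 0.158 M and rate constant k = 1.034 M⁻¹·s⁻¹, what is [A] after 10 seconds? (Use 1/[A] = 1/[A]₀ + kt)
0.0600 M

1/[A] = 1/[A]₀ + k·t = 1/0.158 + (1.034)·(10) = 6.3291 + 10.3400 = 16.6691
[A] = 1/16.6691 = 0.0600 M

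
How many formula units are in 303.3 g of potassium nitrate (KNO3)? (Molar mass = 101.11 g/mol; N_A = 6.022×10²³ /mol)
Moles = 303.3 g ÷ 101.11 g/mol = 2.9997 mol
Formula units = 2.9997 mol × 6.022×10²³ /mol = 1.806e+24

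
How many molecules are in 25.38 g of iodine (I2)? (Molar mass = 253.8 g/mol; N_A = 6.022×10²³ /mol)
Moles = 25.38 g ÷ 253.8 g/mol = 0.1 mol
Molecules = 0.1 mol × 6.022×10²³ /mol = 6.022e+22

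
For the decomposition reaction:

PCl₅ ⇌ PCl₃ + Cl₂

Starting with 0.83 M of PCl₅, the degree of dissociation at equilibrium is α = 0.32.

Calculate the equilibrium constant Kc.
K_c = 0.1250

x = α·[A]₀ = 0.32 × 0.83 = 0.2656 M dissociated.
At eq: [PCl₅] = 0.83 − 0.2656 = 0.5644 M; [PCl₃] = [Cl₂] = x = 0.2656 M.
Kc = [PCl₃][Cl₂]/[PCl₅] = (0.2656)²/0.5644 = 0.125.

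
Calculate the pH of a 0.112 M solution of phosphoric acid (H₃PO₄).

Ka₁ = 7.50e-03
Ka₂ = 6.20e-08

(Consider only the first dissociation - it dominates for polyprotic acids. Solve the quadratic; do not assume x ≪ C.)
pH = 1.59

x² + Ka₁·x − Ka₁·C = 0 with Ka₁ = 7.50e-03, C = 0.112.
x = (−Ka₁ + √(Ka₁² + 4·Ka₁·C))/2 = 2.5474e-02 M, so pH = 1.59.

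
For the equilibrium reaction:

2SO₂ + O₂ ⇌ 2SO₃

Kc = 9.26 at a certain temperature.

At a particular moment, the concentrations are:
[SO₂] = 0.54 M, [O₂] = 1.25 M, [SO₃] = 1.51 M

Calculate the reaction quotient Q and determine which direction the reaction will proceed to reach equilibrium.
Q = 6.255, Q < K, reaction proceeds forward (toward products)

Q = ([SO₃]^2) / ([SO₂]^2 × [O₂])
  = ((1.51)^2) / ((0.54)^2·(1.25)) = 2.2801/0.3645 = 6.255
Since Q = 6.255 < Kc = 9.26, the reaction proceeds forward (toward products) to reach equilibrium.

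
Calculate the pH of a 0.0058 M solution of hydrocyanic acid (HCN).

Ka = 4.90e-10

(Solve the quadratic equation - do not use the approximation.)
pH = 5.77

x² + Ka×x - Ka×C = 0. Using quadratic formula: [H⁺] = 1.6856e-06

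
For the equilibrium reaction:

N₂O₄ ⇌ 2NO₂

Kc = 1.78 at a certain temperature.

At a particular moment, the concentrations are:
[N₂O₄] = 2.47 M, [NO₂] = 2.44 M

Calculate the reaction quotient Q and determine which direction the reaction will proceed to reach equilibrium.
Q = 2.410, Q > K, reaction proceeds reverse (toward reactants)

Q = ([NO₂]^2) / ([N₂O₄])
  = ((2.44)^2) / ((2.47)) = 5.9536/2.47 = 2.41
Since Q = 2.41 > Kc = 1.78, the reaction proceeds reverse (toward reactants) to reach equilibrium.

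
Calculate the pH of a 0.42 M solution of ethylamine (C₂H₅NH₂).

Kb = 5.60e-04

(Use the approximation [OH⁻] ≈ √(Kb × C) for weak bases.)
pH = 12.19

[OH⁻] = √(Kb × C) = √(5.60e-04 × 0.42) = 1.5336e-02. pOH = 1.81, pH = 14 - pOH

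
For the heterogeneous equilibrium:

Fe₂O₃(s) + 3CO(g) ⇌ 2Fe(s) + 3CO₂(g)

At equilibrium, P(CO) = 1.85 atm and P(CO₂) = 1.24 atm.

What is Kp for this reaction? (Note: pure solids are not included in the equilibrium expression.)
K_p = 0.301

Solids (Fe₂O₃, Fe) are excluded.
Kp = P(CO₂)³/P(CO)³ = (1.24)³/(1.85)³ = 1.907/6.332 = 0.301.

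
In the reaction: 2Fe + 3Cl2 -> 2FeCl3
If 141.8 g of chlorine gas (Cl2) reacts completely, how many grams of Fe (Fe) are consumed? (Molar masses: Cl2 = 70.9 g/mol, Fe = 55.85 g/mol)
Moles of Cl2 = 141.8 g ÷ 70.9 g/mol = 2 mol
Mole ratio: 2 mol Fe / 3 mol Cl2
Moles of Fe = 2 × (2/3) = 1.33333 mol
Mass of Fe = 1.33333 mol × 55.85 g/mol = 74.47 g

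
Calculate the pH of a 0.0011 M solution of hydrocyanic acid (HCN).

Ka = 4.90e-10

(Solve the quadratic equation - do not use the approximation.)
pH = 6.13

x² + Ka×x - Ka×C = 0. Using quadratic formula: [H⁺] = 7.3392e-07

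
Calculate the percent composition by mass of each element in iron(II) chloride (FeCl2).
Fe: 44.06%, Cl: 55.94%

Molar mass of FeCl2 = 126.75 g/mol
% Fe = (1 × 55.85) / 126.75 × 100% = 55.85 / 126.75 × 100% = 44.06%
% Cl = (2 × 35.45) / 126.75 × 100% = 70.9 / 126.75 × 100% = 55.94%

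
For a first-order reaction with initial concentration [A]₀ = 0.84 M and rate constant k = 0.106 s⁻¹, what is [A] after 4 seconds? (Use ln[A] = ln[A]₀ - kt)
0.5497 M

ln[A] = ln[A]₀ - k·t = ln(0.84) - (0.106)·(4) = -0.1744 - 0.4240 = -0.5984
[A] = e^(-0.5984) = 0.5497 M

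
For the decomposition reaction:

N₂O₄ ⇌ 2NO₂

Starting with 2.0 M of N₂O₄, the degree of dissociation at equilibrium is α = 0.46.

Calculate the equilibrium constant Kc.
K_c = 3.1348

x = α·[A]₀ = 0.46 × 2.0 = 0.92 M dissociated.
At eq: [N₂O₄] = 2.0 − 0.92 = 1.08 M; [NO₂] = 2x = 1.84 M.
Kc = [NO₂]²/[N₂O₄] = (1.84)²/1.08 = 3.135.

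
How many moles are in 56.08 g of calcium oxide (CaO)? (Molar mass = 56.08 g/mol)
Moles = 56.08 g ÷ 56.08 g/mol = 1 mol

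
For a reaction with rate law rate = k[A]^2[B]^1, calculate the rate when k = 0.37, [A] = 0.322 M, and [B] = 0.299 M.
0.01147 M/s

rate = k·[A]^2·[B]^1 = 0.37·(0.322)^2·(0.299)^1 = 0.37·0.103684·0.299 = 0.01147 M/s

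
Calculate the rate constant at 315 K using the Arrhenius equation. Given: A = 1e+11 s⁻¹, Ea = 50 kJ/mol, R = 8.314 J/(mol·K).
5.11e+02 s⁻¹

k = A·exp(-Ea/(R·T)) = 1e+11·exp(-50000/(8.314·315)) = 1e+11·exp(-19.0919) = 1e+11·5.1108e-09 = 5.11e+02 s⁻¹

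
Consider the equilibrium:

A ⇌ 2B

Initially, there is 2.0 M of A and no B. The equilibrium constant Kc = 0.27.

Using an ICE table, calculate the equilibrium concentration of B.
[B] = 0.670 M

ICE: [A] = 2.0 − x, [B] = 2x.
Kc = (2x)²/(2.0 − x) = 0.27 ⇒ 4x² + 0.27x − 0.54 = 0.
x = (−0.27 + √(0.27² + 4·4·0.54))/(2·4) = (−0.27 + √8.7129)/8 = 0.33522.
[B] = 2x = 0.670 M.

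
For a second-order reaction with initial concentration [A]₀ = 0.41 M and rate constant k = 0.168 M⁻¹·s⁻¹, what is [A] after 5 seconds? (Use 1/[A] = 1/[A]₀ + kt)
0.3050 M

1/[A] = 1/[A]₀ + k·t = 1/0.41 + (0.168)·(5) = 2.4390 + 0.8400 = 3.2790
[A] = 1/3.2790 = 0.3050 M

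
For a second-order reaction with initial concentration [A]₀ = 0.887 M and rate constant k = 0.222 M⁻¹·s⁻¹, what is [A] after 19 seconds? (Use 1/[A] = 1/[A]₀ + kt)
0.1871 M

1/[A] = 1/[A]₀ + k·t = 1/0.887 + (0.222)·(19) = 1.1274 + 4.2180 = 5.3454
[A] = 1/5.3454 = 0.1871 M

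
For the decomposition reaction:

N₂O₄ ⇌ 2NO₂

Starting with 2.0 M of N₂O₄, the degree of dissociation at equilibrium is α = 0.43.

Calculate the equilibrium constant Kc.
K_c = 2.5951

x = α·[A]₀ = 0.43 × 2.0 = 0.86 M dissociated.
At eq: [N₂O₄] = 2.0 − 0.86 = 1.14 M; [NO₂] = 2x = 1.72 M.
Kc = [NO₂]²/[N₂O₄] = (1.72)²/1.14 = 2.595.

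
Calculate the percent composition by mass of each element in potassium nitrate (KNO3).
K: 38.67%, N: 13.86%, O: 47.47%

Molar mass of KNO3 = 101.11 g/mol
% K = (1 × 39.1) / 101.11 × 100% = 39.1 / 101.11 × 100% = 38.67%
% N = (1 × 14.01) / 101.11 × 100% = 14.01 / 101.11 × 100% = 13.86%
% O = (3 × 16.0) / 101.11 × 100% = 48 / 101.11 × 100% = 47.47%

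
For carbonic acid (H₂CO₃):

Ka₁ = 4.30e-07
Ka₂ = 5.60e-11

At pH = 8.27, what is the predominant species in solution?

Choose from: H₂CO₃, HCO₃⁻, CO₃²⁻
HCO₃⁻

pKa1 = 6.37, pKa2 = 10.25. Each pKa is the crossover between adjacent species; pH = 8.27 lies in the region where HCO₃⁻ predominates.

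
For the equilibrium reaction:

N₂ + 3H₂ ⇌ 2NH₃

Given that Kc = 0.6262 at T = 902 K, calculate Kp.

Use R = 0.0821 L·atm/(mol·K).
K_p = 1.14e-04

Δn = (moles gaseous products) − (moles gaseous reactants) = -2
T = 902 K; RT = 0.0821 × 902 = 74.0542
Kp = Kc·(RT)^Δn = 0.6262 × (74.0542)^-2 = 0.6262 × 0.000182348 = 1.14e-04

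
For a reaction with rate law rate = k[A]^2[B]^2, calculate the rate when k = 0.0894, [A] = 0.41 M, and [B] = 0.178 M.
0.0004762 M/s

rate = k·[A]^2·[B]^2 = 0.0894·(0.41)^2·(0.178)^2 = 0.0894·0.1681·0.031684 = 0.0004762 M/s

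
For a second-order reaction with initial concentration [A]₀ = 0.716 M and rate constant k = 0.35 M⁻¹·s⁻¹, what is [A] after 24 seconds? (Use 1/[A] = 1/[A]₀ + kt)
0.1021 M

1/[A] = 1/[A]₀ + k·t = 1/0.716 + (0.35)·(24) = 1.3966 + 8.4000 = 9.7966
[A] = 1/9.7966 = 0.1021 M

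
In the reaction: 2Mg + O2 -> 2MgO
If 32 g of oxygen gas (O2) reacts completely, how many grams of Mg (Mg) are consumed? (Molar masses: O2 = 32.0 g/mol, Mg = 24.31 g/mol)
Moles of O2 = 32 g ÷ 32.0 g/mol = 1 mol
Mole ratio: 2 mol Mg / 1 mol O2
Moles of Mg = 1 × (2/1) = 2 mol
Mass of Mg = 2 mol × 24.31 g/mol = 48.62 g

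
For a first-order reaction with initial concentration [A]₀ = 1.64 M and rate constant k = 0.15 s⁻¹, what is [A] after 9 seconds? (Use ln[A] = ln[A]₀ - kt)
0.4252 M

ln[A] = ln[A]₀ - k·t = ln(1.64) - (0.15)·(9) = 0.4947 - 1.3500 = -0.8553
[A] = e^(-0.8553) = 0.4252 M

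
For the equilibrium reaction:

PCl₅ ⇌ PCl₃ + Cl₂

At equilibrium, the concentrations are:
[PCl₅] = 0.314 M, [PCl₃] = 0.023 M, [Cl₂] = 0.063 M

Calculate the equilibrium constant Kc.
K_c = 4.61e-03

Kc = ([PCl₃] × [Cl₂]) / ([PCl₅])
   = ((0.023)·(0.063)) / ((0.314))
   = 0.001449 / 0.314 = 4.61e-03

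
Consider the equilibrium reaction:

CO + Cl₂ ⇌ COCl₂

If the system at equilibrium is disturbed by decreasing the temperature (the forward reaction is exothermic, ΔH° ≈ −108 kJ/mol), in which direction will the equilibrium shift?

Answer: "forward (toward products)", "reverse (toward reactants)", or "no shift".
forward (toward products)

Apply Le Chatelier's principle: system shifts to counteract the change.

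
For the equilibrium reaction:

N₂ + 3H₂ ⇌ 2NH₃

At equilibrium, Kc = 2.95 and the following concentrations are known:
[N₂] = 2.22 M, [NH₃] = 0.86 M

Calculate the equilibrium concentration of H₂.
[H₂] = 0.4834 M

Kc = ([NH₃]^2) / ([N₂] × [H₂]^3) = 2.95
[H₂]^3 = (product terms)/(Kc · other reactant terms) = 0.7396 / (2.95 · 2.22) = 0.11293
[H₂] = (0.11293)^(1/3) = 0.4834 M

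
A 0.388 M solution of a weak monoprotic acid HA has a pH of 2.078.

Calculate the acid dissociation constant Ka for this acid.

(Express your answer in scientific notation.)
K_a = 1.84e-04

[H⁺] = 10^(−pH) = 10^(−2.078) = 8.356e-03 M. For HA ⇌ H⁺ + A⁻, Ka = x²/(C − x) = (8.356e-03)²/(0.388 − 8.356e-03) = 1.84e-04.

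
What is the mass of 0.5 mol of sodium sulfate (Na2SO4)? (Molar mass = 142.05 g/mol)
Mass = 0.5 mol × 142.05 g/mol = 71.03 g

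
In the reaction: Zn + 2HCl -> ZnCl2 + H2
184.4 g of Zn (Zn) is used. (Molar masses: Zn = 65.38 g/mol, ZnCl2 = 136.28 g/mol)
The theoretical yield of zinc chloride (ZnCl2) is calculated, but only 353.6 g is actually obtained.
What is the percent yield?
Moles of Zn = 184.4 g ÷ 65.38 g/mol = 2.82043 mol
Mole ratio: 1 mol ZnCl2 / 1 mol Zn
Moles of ZnCl2 = 2.82043 × (1/1) = 2.82043 mol
Theoretical yield = 2.82043 mol × 136.28 g/mol = 384.37 g
Actual yield = 353.6 g
Percent yield = (353.6 / 384.37) × 100% = 92.0%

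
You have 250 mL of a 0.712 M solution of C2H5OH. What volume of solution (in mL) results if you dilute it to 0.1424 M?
Using M₁V₁ = M₂V₂:
0.712 × 250 = 0.1424 × V₂
V₂ = (0.712 × 250) / 0.1424 = 1250 mL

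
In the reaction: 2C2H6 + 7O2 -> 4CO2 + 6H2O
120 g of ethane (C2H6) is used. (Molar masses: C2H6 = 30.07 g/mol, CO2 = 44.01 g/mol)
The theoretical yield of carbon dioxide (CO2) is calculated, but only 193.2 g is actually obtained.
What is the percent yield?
Moles of C2H6 = 120 g ÷ 30.07 g/mol = 3.99069 mol
Mole ratio: 4 mol CO2 / 2 mol C2H6
Moles of CO2 = 3.99069 × (4/2) = 7.98138 mol
Theoretical yield = 7.98138 mol × 44.01 g/mol = 351.26 g
Actual yield = 193.2 g
Percent yield = (193.2 / 351.26) × 100% = 55.0%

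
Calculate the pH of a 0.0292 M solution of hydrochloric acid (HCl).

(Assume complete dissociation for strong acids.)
pH = 1.53

[H⁺] = 0.0292 M for strong acid. pH = -log[H⁺] = -log(0.0292)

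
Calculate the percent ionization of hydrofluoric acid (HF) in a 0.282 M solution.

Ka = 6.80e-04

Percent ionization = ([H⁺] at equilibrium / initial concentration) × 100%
Percent ionization = 4.79%

Let x = [H⁺]. Ka = x²/(C - x) ⇒ x² + (6.80e-04)x - (6.80e-04)(0.282) = 0. x = 1.3512e-02. Percent = (1.3512e-02/0.282) × 100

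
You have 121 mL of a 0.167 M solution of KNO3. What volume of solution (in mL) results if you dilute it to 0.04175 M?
Using M₁V₁ = M₂V₂:
0.167 × 121 = 0.04175 × V₂
V₂ = (0.167 × 121) / 0.04175 = 484 mL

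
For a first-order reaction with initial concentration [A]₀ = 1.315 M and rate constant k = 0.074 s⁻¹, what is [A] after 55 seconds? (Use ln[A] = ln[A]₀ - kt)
0.0225 M

ln[A] = ln[A]₀ - k·t = ln(1.315) - (0.074)·(55) = 0.2738 - 4.0700 = -3.7962
[A] = e^(-3.7962) = 0.0225 M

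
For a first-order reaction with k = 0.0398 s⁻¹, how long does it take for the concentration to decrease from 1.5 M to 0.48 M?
28.63 s

From ln[A] = ln[A]₀ - k·t: t = ln([A]₀/[A])/k = ln(1.5/0.48)/0.0398 = ln(3.1250)/0.0398 = 1.1394/0.0398 = 28.63 s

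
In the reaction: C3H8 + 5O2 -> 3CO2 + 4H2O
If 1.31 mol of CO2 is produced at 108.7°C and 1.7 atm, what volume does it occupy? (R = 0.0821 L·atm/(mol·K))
T = 108.7°C + 273.15 = 381.85 K
V = nRT/P = (1.31 × 0.0821 × 381.85) / 1.7
V = 24.16 L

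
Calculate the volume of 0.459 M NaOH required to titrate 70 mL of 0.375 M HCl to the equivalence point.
V_{base} = 57.2 mL

At equivalence: moles acid = moles base.
moles HCl = 0.375 M × 0.07 L = 0.02625 mol
V_NaOH = 0.02625 mol ÷ 0.459 M = 0.05719 L = 57.2 mL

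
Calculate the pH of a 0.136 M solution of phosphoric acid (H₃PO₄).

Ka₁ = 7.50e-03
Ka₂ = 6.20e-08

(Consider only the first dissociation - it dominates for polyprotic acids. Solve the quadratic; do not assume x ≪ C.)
pH = 1.55

x² + Ka₁·x − Ka₁·C = 0 with Ka₁ = 7.50e-03, C = 0.136.
x = (−Ka₁ + √(Ka₁² + 4·Ka₁·C))/2 = 2.8407e-02 M, so pH = 1.55.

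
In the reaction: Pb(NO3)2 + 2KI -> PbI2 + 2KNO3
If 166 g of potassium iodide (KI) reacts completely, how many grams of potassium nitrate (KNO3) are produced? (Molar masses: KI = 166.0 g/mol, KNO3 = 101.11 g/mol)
Moles of KI = 166 g ÷ 166.0 g/mol = 1 mol
Mole ratio: 2 mol KNO3 / 2 mol KI
Moles of KNO3 = 1 × (2/2) = 1 mol
Mass of KNO3 = 1 mol × 101.11 g/mol = 101.1 g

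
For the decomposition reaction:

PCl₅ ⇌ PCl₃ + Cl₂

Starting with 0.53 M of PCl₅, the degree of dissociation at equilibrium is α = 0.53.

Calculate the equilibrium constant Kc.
K_c = 0.3168

x = α·[A]₀ = 0.53 × 0.53 = 0.2809 M dissociated.
At eq: [PCl₅] = 0.53 − 0.2809 = 0.2491 M; [PCl₃] = [Cl₂] = x = 0.2809 M.
Kc = [PCl₃][Cl₂]/[PCl₅] = (0.2809)²/0.2491 = 0.3168.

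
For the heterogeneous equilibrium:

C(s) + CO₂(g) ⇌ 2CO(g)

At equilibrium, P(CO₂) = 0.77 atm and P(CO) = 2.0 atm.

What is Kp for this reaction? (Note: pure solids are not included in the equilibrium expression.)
K_p = 5.195

Solid C is excluded.
Kp = P(CO)²/P(CO₂) = (2.0)²/0.77 = 4/0.77 = 5.195.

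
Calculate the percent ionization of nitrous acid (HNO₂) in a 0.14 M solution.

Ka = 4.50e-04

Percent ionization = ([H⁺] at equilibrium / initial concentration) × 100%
Percent ionization = 5.51%

Let x = [H⁺]. Ka = x²/(C - x) ⇒ x² + (4.50e-04)x - (4.50e-04)(0.14) = 0. x = 7.7154e-03. Percent = (7.7154e-03/0.14) × 100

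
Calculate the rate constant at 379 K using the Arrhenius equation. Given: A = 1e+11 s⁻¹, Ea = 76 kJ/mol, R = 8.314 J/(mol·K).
3.35e+00 s⁻¹

k = A·exp(-Ea/(R·T)) = 1e+11·exp(-76000/(8.314·379)) = 1e+11·exp(-24.1193) = 1e+11·3.3507e-11 = 3.35e+00 s⁻¹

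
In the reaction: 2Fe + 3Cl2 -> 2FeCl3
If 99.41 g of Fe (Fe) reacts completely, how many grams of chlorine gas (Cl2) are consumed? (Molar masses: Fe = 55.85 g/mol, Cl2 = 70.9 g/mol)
Moles of Fe = 99.41 g ÷ 55.85 g/mol = 1.77995 mol
Mole ratio: 3 mol Cl2 / 2 mol Fe
Moles of Cl2 = 1.77995 × (3/2) = 2.66992 mol
Mass of Cl2 = 2.66992 mol × 70.9 g/mol = 189.3 g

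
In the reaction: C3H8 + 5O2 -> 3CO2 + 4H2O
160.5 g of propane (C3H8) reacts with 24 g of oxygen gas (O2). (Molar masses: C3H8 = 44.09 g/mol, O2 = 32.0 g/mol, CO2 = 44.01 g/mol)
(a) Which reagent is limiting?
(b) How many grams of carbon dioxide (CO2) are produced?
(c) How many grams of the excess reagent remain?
(a) O2, (b) 19.8 g, (c) 153.9 g

Moles of C3H8 = 160.5 g ÷ 44.09 g/mol = 3.64028 mol
Moles of O2 = 24 g ÷ 32.0 g/mol = 0.75 mol
Moles ÷ coefficient: C3H8: 3.64028/1 = 3.64, O2: 0.75/5 = 0.15
(a) O2 has the smaller value, so O2 is the limiting reagent.
(b) Moles of CO2 = 0.75 mol O2 × (3/5) = 0.45 mol; mass = 0.45 mol × 44.01 g/mol = 19.8 g
(c) C3H8 consumed = 0.75 × (1/5) = 0.15 mol; remaining = 3.64028 − 0.15 = 3.49028 mol; mass = 3.49028 mol × 44.09 g/mol = 153.9 g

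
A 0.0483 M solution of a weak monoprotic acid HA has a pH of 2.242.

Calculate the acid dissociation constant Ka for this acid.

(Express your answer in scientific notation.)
K_a = 7.71e-04

[H⁺] = 10^(−pH) = 10^(−2.242) = 5.728e-03 M. For HA ⇌ H⁺ + A⁻, Ka = x²/(C − x) = (5.728e-03)²/(0.0483 − 5.728e-03) = 7.71e-04.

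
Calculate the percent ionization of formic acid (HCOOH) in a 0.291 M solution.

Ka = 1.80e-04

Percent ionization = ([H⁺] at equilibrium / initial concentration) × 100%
Percent ionization = 2.46%

Let x = [H⁺]. Ka = x²/(C - x) ⇒ x² + (1.80e-04)x - (1.80e-04)(0.291) = 0. x = 7.1480e-03. Percent = (7.1480e-03/0.291) × 100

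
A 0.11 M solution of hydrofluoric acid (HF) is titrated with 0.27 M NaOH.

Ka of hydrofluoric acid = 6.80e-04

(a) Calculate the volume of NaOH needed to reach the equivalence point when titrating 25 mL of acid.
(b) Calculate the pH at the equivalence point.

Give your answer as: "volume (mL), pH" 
V = 10.2 mL, pH = 8.03

(a) At equivalence: moles acid = moles base.
moles acid = 0.11 × 0.025 = 0.00275 mol; V_NaOH = 0.00275/0.27 = 0.01019 L = 10.2 mL.
(b) At equivalence, all acid → conjugate base A⁻ at [A⁻] = 0.00275/0.03519 = 0.07816 M.
Kb = Kw/Ka = 1.0e-14/6.80e-04 = 1.471e-11; [OH⁻] = √(Kb·[A⁻]) = 1.072e-06; pOH = 5.97; pH = 14 − pOH = 8.03.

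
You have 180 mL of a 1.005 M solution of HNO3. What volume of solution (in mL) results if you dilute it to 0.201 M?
Using M₁V₁ = M₂V₂:
1.005 × 180 = 0.201 × V₂
V₂ = (1.005 × 180) / 0.201 = 900 mL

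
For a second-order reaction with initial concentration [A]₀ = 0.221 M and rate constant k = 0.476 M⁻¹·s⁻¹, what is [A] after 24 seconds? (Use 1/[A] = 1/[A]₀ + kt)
0.0627 M

1/[A] = 1/[A]₀ + k·t = 1/0.221 + (0.476)·(24) = 4.5249 + 11.4240 = 15.9489
[A] = 1/15.9489 = 0.0627 M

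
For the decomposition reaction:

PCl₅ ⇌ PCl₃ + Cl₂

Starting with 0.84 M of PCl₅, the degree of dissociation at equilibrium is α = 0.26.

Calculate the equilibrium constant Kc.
K_c = 0.0767

x = α·[A]₀ = 0.26 × 0.84 = 0.2184 M dissociated.
At eq: [PCl₅] = 0.84 − 0.2184 = 0.6216 M; [PCl₃] = [Cl₂] = x = 0.2184 M.
Kc = [PCl₃][Cl₂]/[PCl₅] = (0.2184)²/0.6216 = 0.07674.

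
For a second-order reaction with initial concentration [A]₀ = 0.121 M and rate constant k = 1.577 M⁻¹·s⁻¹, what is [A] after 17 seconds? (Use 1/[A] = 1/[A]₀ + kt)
0.0285 M

1/[A] = 1/[A]₀ + k·t = 1/0.121 + (1.577)·(17) = 8.2645 + 26.8090 = 35.0735
[A] = 1/35.0735 = 0.0285 M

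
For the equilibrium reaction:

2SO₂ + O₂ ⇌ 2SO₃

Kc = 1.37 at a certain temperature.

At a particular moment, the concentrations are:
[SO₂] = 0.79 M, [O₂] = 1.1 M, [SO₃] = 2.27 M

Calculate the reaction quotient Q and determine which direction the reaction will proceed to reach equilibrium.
Q = 7.506, Q > K, reaction proceeds reverse (toward reactants)

Q = ([SO₃]^2) / ([SO₂]^2 × [O₂])
  = ((2.27)^2) / ((0.79)^2·(1.1)) = 5.1529/0.68651 = 7.506
Since Q = 7.506 > Kc = 1.37, the reaction proceeds reverse (toward reactants) to reach equilibrium.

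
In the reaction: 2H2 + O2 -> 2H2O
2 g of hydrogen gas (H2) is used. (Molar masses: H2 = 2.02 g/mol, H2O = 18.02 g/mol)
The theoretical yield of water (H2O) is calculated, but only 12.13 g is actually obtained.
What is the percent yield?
Moles of H2 = 2 g ÷ 2.02 g/mol = 0.990099 mol
Mole ratio: 2 mol H2O / 2 mol H2
Moles of H2O = 0.990099 × (2/2) = 0.990099 mol
Theoretical yield = 0.990099 mol × 18.02 g/mol = 17.842 g
Actual yield = 12.13 g
Percent yield = (12.13 / 17.842) × 100% = 68.0%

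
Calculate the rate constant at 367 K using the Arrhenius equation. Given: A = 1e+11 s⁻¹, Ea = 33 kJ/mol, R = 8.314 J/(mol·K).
2.01e+06 s⁻¹

k = A·exp(-Ea/(R·T)) = 1e+11·exp(-33000/(8.314·367)) = 1e+11·exp(-10.8153) = 1e+11·2.0090e-05 = 2.01e+06 s⁻¹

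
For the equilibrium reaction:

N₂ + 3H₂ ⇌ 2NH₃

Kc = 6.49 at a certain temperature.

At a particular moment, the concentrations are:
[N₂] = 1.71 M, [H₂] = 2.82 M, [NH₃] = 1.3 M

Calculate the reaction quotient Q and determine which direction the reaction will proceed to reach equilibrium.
Q = 0.044, Q < K, reaction proceeds forward (toward products)

Q = ([NH₃]^2) / ([N₂] × [H₂]^3)
  = ((1.3)^2) / ((1.71)·(2.82)^3) = 1.69/38.348 = 0.04407
Since Q = 0.04407 < Kc = 6.49, the reaction proceeds forward (toward products) to reach equilibrium.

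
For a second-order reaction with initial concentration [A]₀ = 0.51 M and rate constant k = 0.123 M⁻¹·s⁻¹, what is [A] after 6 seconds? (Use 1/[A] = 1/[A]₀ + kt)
0.3705 M

1/[A] = 1/[A]₀ + k·t = 1/0.51 + (0.123)·(6) = 1.9608 + 0.7380 = 2.6988
[A] = 1/2.6988 = 0.3705 M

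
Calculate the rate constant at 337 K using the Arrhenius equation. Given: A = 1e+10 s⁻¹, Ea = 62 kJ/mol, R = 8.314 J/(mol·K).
2.45e+00 s⁻¹

k = A·exp(-Ea/(R·T)) = 1e+10·exp(-62000/(8.314·337)) = 1e+10·exp(-22.1285) = 1e+10·2.4531e-10 = 2.45e+00 s⁻¹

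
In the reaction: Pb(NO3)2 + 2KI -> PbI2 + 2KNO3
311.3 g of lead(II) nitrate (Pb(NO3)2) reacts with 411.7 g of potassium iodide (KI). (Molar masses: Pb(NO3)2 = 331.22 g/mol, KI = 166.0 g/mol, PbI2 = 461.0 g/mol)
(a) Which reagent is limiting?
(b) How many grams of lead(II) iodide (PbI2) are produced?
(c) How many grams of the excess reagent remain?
(a) Pb(NO3)2, (b) 433.3 g, (c) 99.67 g

Moles of Pb(NO3)2 = 311.3 g ÷ 331.22 g/mol = 0.939859 mol
Moles of KI = 411.7 g ÷ 166.0 g/mol = 2.48012 mol
Moles ÷ coefficient: Pb(NO3)2: 0.939859/1 = 0.9399, KI: 2.48012/2 = 1.24
(a) Pb(NO3)2 has the smaller value, so Pb(NO3)2 is the limiting reagent.
(b) Moles of PbI2 = 0.939859 mol Pb(NO3)2 × (1/1) = 0.939859 mol; mass = 0.939859 mol × 461.0 g/mol = 433.3 g
(c) KI consumed = 0.939859 × (2/1) = 1.87972 mol; remaining = 2.48012 − 1.87972 = 0.600403 mol; mass = 0.600403 mol × 166.0 g/mol = 99.67 g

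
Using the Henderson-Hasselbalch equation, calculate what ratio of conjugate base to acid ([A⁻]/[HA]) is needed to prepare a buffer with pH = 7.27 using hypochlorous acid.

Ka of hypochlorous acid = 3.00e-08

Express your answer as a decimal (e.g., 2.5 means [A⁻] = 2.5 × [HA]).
[A⁻]/[HA] = 0.559

pKa = −log(3.00e-08) = 7.5229. pH = pKa + log([A⁻]/[HA]). 7.27 = 7.5229 + log(ratio). log(ratio) = 7.27 − 7.5229 = -0.2529. ratio = 10^(-0.2529) = 0.559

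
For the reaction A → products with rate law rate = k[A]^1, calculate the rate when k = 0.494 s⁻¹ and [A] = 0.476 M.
0.2351 M/s

rate = k·[A]^1 = 0.494·(0.476)^1 = 0.494·0.476 = 0.2351 M/s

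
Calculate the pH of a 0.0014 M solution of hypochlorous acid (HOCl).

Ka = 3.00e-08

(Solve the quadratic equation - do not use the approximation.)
pH = 5.19

x² + Ka×x - Ka×C = 0. Using quadratic formula: [H⁺] = 6.4658e-06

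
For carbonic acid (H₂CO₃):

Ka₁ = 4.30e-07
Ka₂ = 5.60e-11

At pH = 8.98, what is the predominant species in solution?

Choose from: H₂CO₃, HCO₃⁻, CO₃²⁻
HCO₃⁻

pKa1 = 6.37, pKa2 = 10.25. Each pKa is the crossover between adjacent species; pH = 8.98 lies in the region where HCO₃⁻ predominates.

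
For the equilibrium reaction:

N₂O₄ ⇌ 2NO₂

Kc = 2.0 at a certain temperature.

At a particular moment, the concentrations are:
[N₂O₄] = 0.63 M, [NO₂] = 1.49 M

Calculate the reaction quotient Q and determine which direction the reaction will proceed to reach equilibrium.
Q = 3.524, Q > K, reaction proceeds reverse (toward reactants)

Q = ([NO₂]^2) / ([N₂O₄])
  = ((1.49)^2) / ((0.63)) = 2.2201/0.63 = 3.524
Since Q = 3.524 > Kc = 2.0, the reaction proceeds reverse (toward reactants) to reach equilibrium.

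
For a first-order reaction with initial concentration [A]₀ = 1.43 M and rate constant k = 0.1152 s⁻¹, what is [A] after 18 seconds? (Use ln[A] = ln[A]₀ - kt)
0.1798 M

ln[A] = ln[A]₀ - k·t = ln(1.43) - (0.1152)·(18) = 0.3577 - 2.0736 = -1.7159
[A] = e^(-1.7159) = 0.1798 M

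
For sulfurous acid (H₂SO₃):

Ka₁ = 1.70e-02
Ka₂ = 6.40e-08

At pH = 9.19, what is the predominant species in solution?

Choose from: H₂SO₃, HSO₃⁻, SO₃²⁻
SO₃²⁻

pKa1 = 1.77, pKa2 = 7.19. Each pKa is the crossover between adjacent species; pH = 9.19 lies in the region where SO₃²⁻ predominates.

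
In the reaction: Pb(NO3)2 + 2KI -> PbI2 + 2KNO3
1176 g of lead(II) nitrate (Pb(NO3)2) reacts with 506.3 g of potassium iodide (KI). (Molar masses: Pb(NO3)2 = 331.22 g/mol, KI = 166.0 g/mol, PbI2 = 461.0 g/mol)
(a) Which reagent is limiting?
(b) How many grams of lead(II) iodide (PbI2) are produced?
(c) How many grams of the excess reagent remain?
(a) KI, (b) 703 g, (c) 670.9 g

Moles of Pb(NO3)2 = 1176 g ÷ 331.22 g/mol = 3.55051 mol
Moles of KI = 506.3 g ÷ 166.0 g/mol = 3.05 mol
Moles ÷ coefficient: Pb(NO3)2: 3.55051/1 = 3.551, KI: 3.05/2 = 1.525
(a) KI has the smaller value, so KI is the limiting reagent.
(b) Moles of PbI2 = 3.05 mol KI × (1/2) = 1.525 mol; mass = 1.525 mol × 461.0 g/mol = 703 g
(c) Pb(NO3)2 consumed = 3.05 × (1/2) = 1.525 mol; remaining = 3.55051 − 1.525 = 2.02551 mol; mass = 2.02551 mol × 331.22 g/mol = 670.9 g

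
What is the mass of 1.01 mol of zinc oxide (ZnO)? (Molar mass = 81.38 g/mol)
Mass = 1.01 mol × 81.38 g/mol = 82.19 g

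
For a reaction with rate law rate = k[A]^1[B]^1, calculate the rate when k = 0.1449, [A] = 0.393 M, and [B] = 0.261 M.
0.01486 M/s

rate = k·[A]^1·[B]^1 = 0.1449·(0.393)^1·(0.261)^1 = 0.1449·0.393·0.261 = 0.01486 M/s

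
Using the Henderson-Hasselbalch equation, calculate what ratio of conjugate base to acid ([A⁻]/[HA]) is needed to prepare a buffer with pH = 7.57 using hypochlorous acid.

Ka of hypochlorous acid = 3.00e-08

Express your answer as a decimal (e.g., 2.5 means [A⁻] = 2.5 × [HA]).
[A⁻]/[HA] = 1.115

pKa = −log(3.00e-08) = 7.5229. pH = pKa + log([A⁻]/[HA]). 7.57 = 7.5229 + log(ratio). log(ratio) = 7.57 − 7.5229 = 0.0471. ratio = 10^(0.0471) = 1.115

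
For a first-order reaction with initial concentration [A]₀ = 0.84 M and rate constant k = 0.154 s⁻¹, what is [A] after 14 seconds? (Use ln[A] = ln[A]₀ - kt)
0.0973 M

ln[A] = ln[A]₀ - k·t = ln(0.84) - (0.154)·(14) = -0.1744 - 2.1560 = -2.3304
[A] = e^(-2.3304) = 0.0973 M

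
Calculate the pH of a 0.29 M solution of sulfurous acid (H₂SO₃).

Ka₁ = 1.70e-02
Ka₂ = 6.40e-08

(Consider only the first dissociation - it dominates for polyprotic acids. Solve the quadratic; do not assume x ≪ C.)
pH = 1.21

x² + Ka₁·x − Ka₁·C = 0 with Ka₁ = 1.70e-02, C = 0.29.
x = (−Ka₁ + √(Ka₁² + 4·Ka₁·C))/2 = 6.2227e-02 M, so pH = 1.21.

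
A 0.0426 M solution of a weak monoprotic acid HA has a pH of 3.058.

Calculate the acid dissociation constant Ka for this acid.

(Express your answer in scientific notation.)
K_a = 1.83e-05

[H⁺] = 10^(−pH) = 10^(−3.058) = 8.750e-04 M. For HA ⇌ H⁺ + A⁻, Ka = x²/(C − x) = (8.750e-04)²/(0.0426 − 8.750e-04) = 1.83e-05.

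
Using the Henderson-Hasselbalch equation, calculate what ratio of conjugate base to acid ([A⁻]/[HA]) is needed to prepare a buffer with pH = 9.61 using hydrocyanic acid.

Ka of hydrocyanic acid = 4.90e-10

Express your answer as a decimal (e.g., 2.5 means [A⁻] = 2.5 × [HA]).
[A⁻]/[HA] = 1.996

pKa = −log(4.90e-10) = 9.3098. pH = pKa + log([A⁻]/[HA]). 9.61 = 9.3098 + log(ratio). log(ratio) = 9.61 − 9.3098 = 0.3002. ratio = 10^(0.3002) = 1.996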